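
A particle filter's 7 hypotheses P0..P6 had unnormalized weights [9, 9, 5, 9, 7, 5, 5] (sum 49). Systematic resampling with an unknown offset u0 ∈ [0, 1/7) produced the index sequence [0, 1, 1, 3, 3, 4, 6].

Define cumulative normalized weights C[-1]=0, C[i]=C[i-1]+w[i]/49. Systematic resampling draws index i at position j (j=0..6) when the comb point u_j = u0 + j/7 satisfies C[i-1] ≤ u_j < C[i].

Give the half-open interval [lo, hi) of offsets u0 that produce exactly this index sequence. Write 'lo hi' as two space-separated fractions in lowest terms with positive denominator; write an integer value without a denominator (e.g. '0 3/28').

C = [9/49, 18/49, 23/49, 32/49, 39/49, 44/49, 1]
j=0 picked index 0: u0 ∈ [0, 9/49)
j=1 picked index 1: u0 ∈ [2/49, 11/49)
j=2 picked index 1: u0 ∈ [-5/49, 4/49)
j=3 picked index 3: u0 ∈ [2/49, 11/49)
j=4 picked index 3: u0 ∈ [-5/49, 4/49)
j=5 picked index 4: u0 ∈ [-3/49, 4/49)
j=6 picked index 6: u0 ∈ [2/49, 1/7)
intersection: [2/49, 4/49)

2/49 4/49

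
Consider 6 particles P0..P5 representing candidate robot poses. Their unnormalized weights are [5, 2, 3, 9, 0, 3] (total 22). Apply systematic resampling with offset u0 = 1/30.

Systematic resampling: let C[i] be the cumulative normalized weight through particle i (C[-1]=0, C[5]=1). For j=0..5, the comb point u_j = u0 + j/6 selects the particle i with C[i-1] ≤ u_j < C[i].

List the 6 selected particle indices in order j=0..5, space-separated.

0 0 2 3 3 5

C = [5/22, 7/22, 5/11, 19/22, 19/22, 1]
j=0: u_0=1/30 ∈ [0, 5/22) → index 0
j=1: u_1=1/5 ∈ [0, 5/22) → index 0
j=2: u_2=11/30 ∈ [7/22, 5/11) → index 2
j=3: u_3=8/15 ∈ [5/11, 19/22) → index 3
j=4: u_4=7/10 ∈ [5/11, 19/22) → index 3
j=5: u_5=13/15 ∈ [19/22, 1) → index 5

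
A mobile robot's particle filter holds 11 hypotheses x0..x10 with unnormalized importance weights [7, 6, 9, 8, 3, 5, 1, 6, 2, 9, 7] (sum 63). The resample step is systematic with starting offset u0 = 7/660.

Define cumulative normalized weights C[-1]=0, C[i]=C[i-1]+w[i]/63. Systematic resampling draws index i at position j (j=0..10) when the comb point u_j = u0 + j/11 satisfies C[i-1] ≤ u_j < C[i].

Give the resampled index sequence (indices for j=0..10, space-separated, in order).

C = [1/9, 13/63, 22/63, 10/21, 11/21, 38/63, 13/21, 5/7, 47/63, 8/9, 1]
j=0: u_0=7/660 ∈ [0, 1/9) → index 0
j=1: u_1=67/660 ∈ [0, 1/9) → index 0
j=2: u_2=127/660 ∈ [1/9, 13/63) → index 1
j=3: u_3=17/60 ∈ [13/63, 22/63) → index 2
j=4: u_4=247/660 ∈ [22/63, 10/21) → index 3
j=5: u_5=307/660 ∈ [22/63, 10/21) → index 3
j=6: u_6=367/660 ∈ [11/21, 38/63) → index 5
j=7: u_7=427/660 ∈ [13/21, 5/7) → index 7
j=8: u_8=487/660 ∈ [5/7, 47/63) → index 8
j=9: u_9=547/660 ∈ [47/63, 8/9) → index 9
j=10: u_10=607/660 ∈ [8/9, 1) → index 10

0 0 1 2 3 3 5 7 8 9 10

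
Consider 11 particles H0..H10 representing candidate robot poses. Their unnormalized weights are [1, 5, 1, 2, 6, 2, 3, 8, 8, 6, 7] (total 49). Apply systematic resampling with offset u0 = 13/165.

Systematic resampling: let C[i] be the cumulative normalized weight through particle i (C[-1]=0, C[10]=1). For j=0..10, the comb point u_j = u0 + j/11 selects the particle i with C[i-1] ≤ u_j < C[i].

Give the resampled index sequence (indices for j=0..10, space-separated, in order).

C = [1/49, 6/49, 1/7, 9/49, 15/49, 17/49, 20/49, 4/7, 36/49, 6/7, 1]
j=0: u_0=13/165 ∈ [1/49, 6/49) → index 1
j=1: u_1=28/165 ∈ [1/7, 9/49) → index 3
j=2: u_2=43/165 ∈ [9/49, 15/49) → index 4
j=3: u_3=58/165 ∈ [17/49, 20/49) → index 6
j=4: u_4=73/165 ∈ [20/49, 4/7) → index 7
j=5: u_5=8/15 ∈ [20/49, 4/7) → index 7
j=6: u_6=103/165 ∈ [4/7, 36/49) → index 8
j=7: u_7=118/165 ∈ [4/7, 36/49) → index 8
j=8: u_8=133/165 ∈ [36/49, 6/7) → index 9
j=9: u_9=148/165 ∈ [6/7, 1) → index 10
j=10: u_10=163/165 ∈ [6/7, 1) → index 10

1 3 4 6 7 7 8 8 9 10 10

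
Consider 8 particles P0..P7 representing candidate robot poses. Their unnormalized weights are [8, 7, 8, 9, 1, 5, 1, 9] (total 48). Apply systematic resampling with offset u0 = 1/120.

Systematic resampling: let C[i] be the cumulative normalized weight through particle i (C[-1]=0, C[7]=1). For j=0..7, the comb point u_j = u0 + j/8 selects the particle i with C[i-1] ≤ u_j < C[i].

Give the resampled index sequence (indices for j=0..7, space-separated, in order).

0 0 1 2 3 3 5 7

C = [1/6, 5/16, 23/48, 2/3, 11/16, 19/24, 13/16, 1]
j=0: u_0=1/120 ∈ [0, 1/6) → index 0
j=1: u_1=2/15 ∈ [0, 1/6) → index 0
j=2: u_2=31/120 ∈ [1/6, 5/16) → index 1
j=3: u_3=23/60 ∈ [5/16, 23/48) → index 2
j=4: u_4=61/120 ∈ [23/48, 2/3) → index 3
j=5: u_5=19/30 ∈ [23/48, 2/3) → index 3
j=6: u_6=91/120 ∈ [11/16, 19/24) → index 5
j=7: u_7=53/60 ∈ [13/16, 1) → index 7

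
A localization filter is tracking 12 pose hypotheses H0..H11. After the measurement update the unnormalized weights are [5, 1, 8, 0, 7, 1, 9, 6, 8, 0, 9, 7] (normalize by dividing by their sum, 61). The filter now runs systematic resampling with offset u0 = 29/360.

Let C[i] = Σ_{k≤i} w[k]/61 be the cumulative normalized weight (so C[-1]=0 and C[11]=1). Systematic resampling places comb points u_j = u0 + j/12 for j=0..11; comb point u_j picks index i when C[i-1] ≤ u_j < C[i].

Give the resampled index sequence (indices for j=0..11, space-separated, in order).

C = [5/61, 6/61, 14/61, 14/61, 21/61, 22/61, 31/61, 37/61, 45/61, 45/61, 54/61, 1]
j=0: u_0=29/360 ∈ [0, 5/61) → index 0
j=1: u_1=59/360 ∈ [6/61, 14/61) → index 2
j=2: u_2=89/360 ∈ [14/61, 21/61) → index 4
j=3: u_3=119/360 ∈ [14/61, 21/61) → index 4
j=4: u_4=149/360 ∈ [22/61, 31/61) → index 6
j=5: u_5=179/360 ∈ [22/61, 31/61) → index 6
j=6: u_6=209/360 ∈ [31/61, 37/61) → index 7
j=7: u_7=239/360 ∈ [37/61, 45/61) → index 8
j=8: u_8=269/360 ∈ [45/61, 54/61) → index 10
j=9: u_9=299/360 ∈ [45/61, 54/61) → index 10
j=10: u_10=329/360 ∈ [54/61, 1) → index 11
j=11: u_11=359/360 ∈ [54/61, 1) → index 11

0 2 4 4 6 6 7 8 10 10 11 11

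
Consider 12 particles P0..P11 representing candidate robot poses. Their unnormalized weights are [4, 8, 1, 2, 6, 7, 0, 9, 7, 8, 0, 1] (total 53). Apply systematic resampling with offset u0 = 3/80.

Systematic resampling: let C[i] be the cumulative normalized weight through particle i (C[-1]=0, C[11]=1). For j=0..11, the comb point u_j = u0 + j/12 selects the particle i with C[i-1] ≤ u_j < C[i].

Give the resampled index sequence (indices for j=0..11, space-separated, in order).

C = [4/53, 12/53, 13/53, 15/53, 21/53, 28/53, 28/53, 37/53, 44/53, 52/53, 52/53, 1]
j=0: u_0=3/80 ∈ [0, 4/53) → index 0
j=1: u_1=29/240 ∈ [4/53, 12/53) → index 1
j=2: u_2=49/240 ∈ [4/53, 12/53) → index 1
j=3: u_3=23/80 ∈ [15/53, 21/53) → index 4
j=4: u_4=89/240 ∈ [15/53, 21/53) → index 4
j=5: u_5=109/240 ∈ [21/53, 28/53) → index 5
j=6: u_6=43/80 ∈ [28/53, 37/53) → index 7
j=7: u_7=149/240 ∈ [28/53, 37/53) → index 7
j=8: u_8=169/240 ∈ [37/53, 44/53) → index 8
j=9: u_9=63/80 ∈ [37/53, 44/53) → index 8
j=10: u_10=209/240 ∈ [44/53, 52/53) → index 9
j=11: u_11=229/240 ∈ [44/53, 52/53) → index 9

0 1 1 4 4 5 7 7 8 8 9 9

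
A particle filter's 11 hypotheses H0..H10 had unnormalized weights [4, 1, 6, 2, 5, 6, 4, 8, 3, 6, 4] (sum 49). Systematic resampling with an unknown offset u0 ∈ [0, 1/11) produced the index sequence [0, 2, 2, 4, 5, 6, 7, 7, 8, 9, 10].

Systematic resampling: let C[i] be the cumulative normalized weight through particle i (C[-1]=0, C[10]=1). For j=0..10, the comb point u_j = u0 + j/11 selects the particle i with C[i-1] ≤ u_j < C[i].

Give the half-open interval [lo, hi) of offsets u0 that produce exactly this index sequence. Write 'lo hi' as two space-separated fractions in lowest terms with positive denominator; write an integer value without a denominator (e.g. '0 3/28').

19/539 23/539

C = [4/49, 5/49, 11/49, 13/49, 18/49, 24/49, 4/7, 36/49, 39/49, 45/49, 1]
j=0 picked index 0: u0 ∈ [0, 4/49)
j=1 picked index 2: u0 ∈ [6/539, 72/539)
j=2 picked index 2: u0 ∈ [-43/539, 23/539)
j=3 picked index 4: u0 ∈ [-4/539, 51/539)
j=4 picked index 5: u0 ∈ [2/539, 68/539)
j=5 picked index 6: u0 ∈ [19/539, 9/77)
j=6 picked index 7: u0 ∈ [2/77, 102/539)
j=7 picked index 7: u0 ∈ [-5/77, 53/539)
j=8 picked index 8: u0 ∈ [4/539, 37/539)
j=9 picked index 9: u0 ∈ [-12/539, 54/539)
j=10 picked index 10: u0 ∈ [5/539, 1/11)
intersection: [19/539, 23/539)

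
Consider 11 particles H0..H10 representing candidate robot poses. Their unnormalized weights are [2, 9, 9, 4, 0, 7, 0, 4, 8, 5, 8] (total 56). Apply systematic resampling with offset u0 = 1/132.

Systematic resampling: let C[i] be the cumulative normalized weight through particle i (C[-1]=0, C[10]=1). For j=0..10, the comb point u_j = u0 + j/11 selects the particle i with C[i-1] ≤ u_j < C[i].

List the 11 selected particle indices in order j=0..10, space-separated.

0 1 1 2 3 5 5 8 8 9 10

C = [1/28, 11/56, 5/14, 3/7, 3/7, 31/56, 31/56, 5/8, 43/56, 6/7, 1]
j=0: u_0=1/132 ∈ [0, 1/28) → index 0
j=1: u_1=13/132 ∈ [1/28, 11/56) → index 1
j=2: u_2=25/132 ∈ [1/28, 11/56) → index 1
j=3: u_3=37/132 ∈ [11/56, 5/14) → index 2
j=4: u_4=49/132 ∈ [5/14, 3/7) → index 3
j=5: u_5=61/132 ∈ [3/7, 31/56) → index 5
j=6: u_6=73/132 ∈ [3/7, 31/56) → index 5
j=7: u_7=85/132 ∈ [5/8, 43/56) → index 8
j=8: u_8=97/132 ∈ [5/8, 43/56) → index 8
j=9: u_9=109/132 ∈ [43/56, 6/7) → index 9
j=10: u_10=11/12 ∈ [6/7, 1) → index 10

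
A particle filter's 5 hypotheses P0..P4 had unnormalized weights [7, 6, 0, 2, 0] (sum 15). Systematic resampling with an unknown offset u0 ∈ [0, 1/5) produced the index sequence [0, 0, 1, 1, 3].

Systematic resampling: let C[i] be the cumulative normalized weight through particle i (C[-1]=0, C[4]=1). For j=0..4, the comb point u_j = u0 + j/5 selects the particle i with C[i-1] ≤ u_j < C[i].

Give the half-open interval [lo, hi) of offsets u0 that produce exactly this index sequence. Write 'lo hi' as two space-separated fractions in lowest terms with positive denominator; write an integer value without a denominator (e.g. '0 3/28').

1/15 1/5

C = [7/15, 13/15, 13/15, 1, 1]
j=0 picked index 0: u0 ∈ [0, 7/15)
j=1 picked index 0: u0 ∈ [-1/5, 4/15)
j=2 picked index 1: u0 ∈ [1/15, 7/15)
j=3 picked index 1: u0 ∈ [-2/15, 4/15)
j=4 picked index 3: u0 ∈ [1/15, 1/5)
intersection: [1/15, 1/5)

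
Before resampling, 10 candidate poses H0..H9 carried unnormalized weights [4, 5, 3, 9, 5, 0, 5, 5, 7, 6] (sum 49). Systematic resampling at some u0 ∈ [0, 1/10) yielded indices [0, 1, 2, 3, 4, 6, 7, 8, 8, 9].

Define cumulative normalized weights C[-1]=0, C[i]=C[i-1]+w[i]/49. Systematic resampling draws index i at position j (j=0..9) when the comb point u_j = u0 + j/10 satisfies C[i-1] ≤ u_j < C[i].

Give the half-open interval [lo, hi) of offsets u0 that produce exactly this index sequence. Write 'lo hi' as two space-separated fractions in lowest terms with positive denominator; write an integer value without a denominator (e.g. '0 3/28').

C = [4/49, 9/49, 12/49, 3/7, 26/49, 26/49, 31/49, 36/49, 43/49, 1]
j=0 picked index 0: u0 ∈ [0, 4/49)
j=1 picked index 1: u0 ∈ [-9/490, 41/490)
j=2 picked index 2: u0 ∈ [-4/245, 11/245)
j=3 picked index 3: u0 ∈ [-27/490, 9/70)
j=4 picked index 4: u0 ∈ [1/35, 32/245)
j=5 picked index 6: u0 ∈ [3/98, 13/98)
j=6 picked index 7: u0 ∈ [8/245, 33/245)
j=7 picked index 8: u0 ∈ [17/490, 87/490)
j=8 picked index 8: u0 ∈ [-16/245, 19/245)
j=9 picked index 9: u0 ∈ [-11/490, 1/10)
intersection: [17/490, 11/245)

17/490 11/245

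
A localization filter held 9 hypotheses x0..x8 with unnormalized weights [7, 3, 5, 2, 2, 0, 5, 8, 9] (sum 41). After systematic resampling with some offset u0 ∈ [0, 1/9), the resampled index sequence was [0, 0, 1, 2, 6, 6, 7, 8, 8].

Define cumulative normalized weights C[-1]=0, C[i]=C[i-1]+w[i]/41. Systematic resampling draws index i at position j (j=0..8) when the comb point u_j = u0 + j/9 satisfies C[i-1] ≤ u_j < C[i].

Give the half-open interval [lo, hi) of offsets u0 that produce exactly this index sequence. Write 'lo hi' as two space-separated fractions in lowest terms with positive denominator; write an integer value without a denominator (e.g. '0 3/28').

7/369 8/369

C = [7/41, 10/41, 15/41, 17/41, 19/41, 19/41, 24/41, 32/41, 1]
j=0 picked index 0: u0 ∈ [0, 7/41)
j=1 picked index 0: u0 ∈ [-1/9, 22/369)
j=2 picked index 1: u0 ∈ [-19/369, 8/369)
j=3 picked index 2: u0 ∈ [-11/123, 4/123)
j=4 picked index 6: u0 ∈ [7/369, 52/369)
j=5 picked index 6: u0 ∈ [-34/369, 11/369)
j=6 picked index 7: u0 ∈ [-10/123, 14/123)
j=7 picked index 8: u0 ∈ [1/369, 2/9)
j=8 picked index 8: u0 ∈ [-40/369, 1/9)
intersection: [7/369, 8/369)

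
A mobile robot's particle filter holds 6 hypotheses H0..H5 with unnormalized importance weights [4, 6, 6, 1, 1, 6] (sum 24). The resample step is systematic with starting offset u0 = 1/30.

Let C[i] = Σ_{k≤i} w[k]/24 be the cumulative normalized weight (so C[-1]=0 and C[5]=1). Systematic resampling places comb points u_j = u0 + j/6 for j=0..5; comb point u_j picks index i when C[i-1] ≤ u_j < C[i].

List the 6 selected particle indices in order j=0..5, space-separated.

C = [1/6, 5/12, 2/3, 17/24, 3/4, 1]
j=0: u_0=1/30 ∈ [0, 1/6) → index 0
j=1: u_1=1/5 ∈ [1/6, 5/12) → index 1
j=2: u_2=11/30 ∈ [1/6, 5/12) → index 1
j=3: u_3=8/15 ∈ [5/12, 2/3) → index 2
j=4: u_4=7/10 ∈ [2/3, 17/24) → index 3
j=5: u_5=13/15 ∈ [3/4, 1) → index 5

0 1 1 2 3 5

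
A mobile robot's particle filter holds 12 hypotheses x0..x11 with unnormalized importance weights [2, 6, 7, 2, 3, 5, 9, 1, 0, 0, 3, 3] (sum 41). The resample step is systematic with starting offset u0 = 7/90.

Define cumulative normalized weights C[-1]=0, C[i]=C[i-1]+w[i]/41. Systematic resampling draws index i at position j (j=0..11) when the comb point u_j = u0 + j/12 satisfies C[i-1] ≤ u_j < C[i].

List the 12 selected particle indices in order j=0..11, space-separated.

1 1 2 2 3 5 5 6 6 6 10 11

C = [2/41, 8/41, 15/41, 17/41, 20/41, 25/41, 34/41, 35/41, 35/41, 35/41, 38/41, 1]
j=0: u_0=7/90 ∈ [2/41, 8/41) → index 1
j=1: u_1=29/180 ∈ [2/41, 8/41) → index 1
j=2: u_2=11/45 ∈ [8/41, 15/41) → index 2
j=3: u_3=59/180 ∈ [8/41, 15/41) → index 2
j=4: u_4=37/90 ∈ [15/41, 17/41) → index 3
j=5: u_5=89/180 ∈ [20/41, 25/41) → index 5
j=6: u_6=26/45 ∈ [20/41, 25/41) → index 5
j=7: u_7=119/180 ∈ [25/41, 34/41) → index 6
j=8: u_8=67/90 ∈ [25/41, 34/41) → index 6
j=9: u_9=149/180 ∈ [25/41, 34/41) → index 6
j=10: u_10=41/45 ∈ [35/41, 38/41) → index 10
j=11: u_11=179/180 ∈ [38/41, 1) → index 11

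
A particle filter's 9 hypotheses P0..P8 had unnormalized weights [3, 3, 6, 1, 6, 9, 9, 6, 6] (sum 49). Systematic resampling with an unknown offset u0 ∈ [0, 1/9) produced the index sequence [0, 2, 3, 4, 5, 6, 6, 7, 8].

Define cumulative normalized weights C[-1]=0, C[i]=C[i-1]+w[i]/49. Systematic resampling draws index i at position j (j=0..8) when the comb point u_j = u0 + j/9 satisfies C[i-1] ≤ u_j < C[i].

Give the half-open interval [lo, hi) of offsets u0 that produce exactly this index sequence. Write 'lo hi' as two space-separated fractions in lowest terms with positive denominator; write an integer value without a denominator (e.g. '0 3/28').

10/441 19/441

C = [3/49, 6/49, 12/49, 13/49, 19/49, 4/7, 37/49, 43/49, 1]
j=0 picked index 0: u0 ∈ [0, 3/49)
j=1 picked index 2: u0 ∈ [5/441, 59/441)
j=2 picked index 3: u0 ∈ [10/441, 19/441)
j=3 picked index 4: u0 ∈ [-10/147, 8/147)
j=4 picked index 5: u0 ∈ [-25/441, 8/63)
j=5 picked index 6: u0 ∈ [1/63, 88/441)
j=6 picked index 6: u0 ∈ [-2/21, 13/147)
j=7 picked index 7: u0 ∈ [-10/441, 44/441)
j=8 picked index 8: u0 ∈ [-5/441, 1/9)
intersection: [10/441, 19/441)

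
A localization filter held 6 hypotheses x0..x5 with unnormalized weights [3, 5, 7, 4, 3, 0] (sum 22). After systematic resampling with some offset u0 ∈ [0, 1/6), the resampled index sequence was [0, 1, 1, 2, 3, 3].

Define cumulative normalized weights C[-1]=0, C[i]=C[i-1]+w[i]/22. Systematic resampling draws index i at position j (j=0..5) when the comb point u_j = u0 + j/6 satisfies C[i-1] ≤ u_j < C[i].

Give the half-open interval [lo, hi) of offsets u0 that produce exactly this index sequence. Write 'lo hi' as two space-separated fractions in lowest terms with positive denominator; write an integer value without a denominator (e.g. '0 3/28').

1/66 1/33

C = [3/22, 4/11, 15/22, 19/22, 1, 1]
j=0 picked index 0: u0 ∈ [0, 3/22)
j=1 picked index 1: u0 ∈ [-1/33, 13/66)
j=2 picked index 1: u0 ∈ [-13/66, 1/33)
j=3 picked index 2: u0 ∈ [-3/22, 2/11)
j=4 picked index 3: u0 ∈ [1/66, 13/66)
j=5 picked index 3: u0 ∈ [-5/33, 1/33)
intersection: [1/66, 1/33)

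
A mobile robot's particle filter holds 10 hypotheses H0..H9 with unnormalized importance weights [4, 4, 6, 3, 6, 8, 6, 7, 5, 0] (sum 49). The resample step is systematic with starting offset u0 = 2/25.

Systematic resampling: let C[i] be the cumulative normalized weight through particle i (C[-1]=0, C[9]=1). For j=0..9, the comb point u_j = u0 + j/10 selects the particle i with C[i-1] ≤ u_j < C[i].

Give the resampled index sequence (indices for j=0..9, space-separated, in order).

0 2 2 4 5 5 6 7 7 8

C = [4/49, 8/49, 2/7, 17/49, 23/49, 31/49, 37/49, 44/49, 1, 1]
j=0: u_0=2/25 ∈ [0, 4/49) → index 0
j=1: u_1=9/50 ∈ [8/49, 2/7) → index 2
j=2: u_2=7/25 ∈ [8/49, 2/7) → index 2
j=3: u_3=19/50 ∈ [17/49, 23/49) → index 4
j=4: u_4=12/25 ∈ [23/49, 31/49) → index 5
j=5: u_5=29/50 ∈ [23/49, 31/49) → index 5
j=6: u_6=17/25 ∈ [31/49, 37/49) → index 6
j=7: u_7=39/50 ∈ [37/49, 44/49) → index 7
j=8: u_8=22/25 ∈ [37/49, 44/49) → index 7
j=9: u_9=49/50 ∈ [44/49, 1) → index 8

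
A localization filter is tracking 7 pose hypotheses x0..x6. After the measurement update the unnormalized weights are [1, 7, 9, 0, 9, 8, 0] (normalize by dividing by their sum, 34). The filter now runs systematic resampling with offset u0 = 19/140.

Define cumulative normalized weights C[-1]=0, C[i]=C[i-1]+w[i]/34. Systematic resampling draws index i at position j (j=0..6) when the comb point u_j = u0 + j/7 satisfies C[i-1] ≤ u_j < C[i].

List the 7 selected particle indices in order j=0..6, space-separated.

1 2 2 4 4 5 5

C = [1/34, 4/17, 1/2, 1/2, 13/17, 1, 1]
j=0: u_0=19/140 ∈ [1/34, 4/17) → index 1
j=1: u_1=39/140 ∈ [4/17, 1/2) → index 2
j=2: u_2=59/140 ∈ [4/17, 1/2) → index 2
j=3: u_3=79/140 ∈ [1/2, 13/17) → index 4
j=4: u_4=99/140 ∈ [1/2, 13/17) → index 4
j=5: u_5=17/20 ∈ [13/17, 1) → index 5
j=6: u_6=139/140 ∈ [13/17, 1) → index 5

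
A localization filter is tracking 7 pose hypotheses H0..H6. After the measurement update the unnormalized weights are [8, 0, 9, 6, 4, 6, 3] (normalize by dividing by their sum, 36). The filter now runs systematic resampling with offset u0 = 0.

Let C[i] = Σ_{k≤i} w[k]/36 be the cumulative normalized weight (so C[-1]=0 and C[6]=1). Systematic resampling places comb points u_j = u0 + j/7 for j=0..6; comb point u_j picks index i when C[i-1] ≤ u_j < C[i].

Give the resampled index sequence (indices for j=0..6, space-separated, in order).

0 0 2 2 3 4 5

C = [2/9, 2/9, 17/36, 23/36, 3/4, 11/12, 1]
j=0: u_0=0 ∈ [0, 2/9) → index 0
j=1: u_1=1/7 ∈ [0, 2/9) → index 0
j=2: u_2=2/7 ∈ [2/9, 17/36) → index 2
j=3: u_3=3/7 ∈ [2/9, 17/36) → index 2
j=4: u_4=4/7 ∈ [17/36, 23/36) → index 3
j=5: u_5=5/7 ∈ [23/36, 3/4) → index 4
j=6: u_6=6/7 ∈ [3/4, 11/12) → index 5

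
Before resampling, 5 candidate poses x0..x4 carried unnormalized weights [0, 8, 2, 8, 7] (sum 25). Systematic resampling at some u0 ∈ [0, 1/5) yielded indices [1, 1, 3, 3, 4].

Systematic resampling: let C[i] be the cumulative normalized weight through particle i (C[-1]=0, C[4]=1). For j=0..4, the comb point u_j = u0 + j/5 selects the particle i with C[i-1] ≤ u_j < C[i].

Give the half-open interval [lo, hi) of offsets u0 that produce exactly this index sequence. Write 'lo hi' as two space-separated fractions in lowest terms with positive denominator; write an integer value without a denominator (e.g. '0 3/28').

C = [0, 8/25, 2/5, 18/25, 1]
j=0 picked index 1: u0 ∈ [0, 8/25)
j=1 picked index 1: u0 ∈ [-1/5, 3/25)
j=2 picked index 3: u0 ∈ [0, 8/25)
j=3 picked index 3: u0 ∈ [-1/5, 3/25)
j=4 picked index 4: u0 ∈ [-2/25, 1/5)
intersection: [0, 3/25)

0 3/25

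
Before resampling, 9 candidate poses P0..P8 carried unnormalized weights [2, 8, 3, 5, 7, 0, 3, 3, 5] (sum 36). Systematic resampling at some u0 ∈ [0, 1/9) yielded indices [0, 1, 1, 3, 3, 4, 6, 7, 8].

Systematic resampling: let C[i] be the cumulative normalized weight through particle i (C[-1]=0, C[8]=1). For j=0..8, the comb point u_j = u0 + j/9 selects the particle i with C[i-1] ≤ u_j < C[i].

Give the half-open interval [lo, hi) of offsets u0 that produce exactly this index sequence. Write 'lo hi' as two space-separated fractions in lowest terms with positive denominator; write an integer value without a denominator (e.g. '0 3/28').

1/36 1/18

C = [1/18, 5/18, 13/36, 1/2, 25/36, 25/36, 7/9, 31/36, 1]
j=0 picked index 0: u0 ∈ [0, 1/18)
j=1 picked index 1: u0 ∈ [-1/18, 1/6)
j=2 picked index 1: u0 ∈ [-1/6, 1/18)
j=3 picked index 3: u0 ∈ [1/36, 1/6)
j=4 picked index 3: u0 ∈ [-1/12, 1/18)
j=5 picked index 4: u0 ∈ [-1/18, 5/36)
j=6 picked index 6: u0 ∈ [1/36, 1/9)
j=7 picked index 7: u0 ∈ [0, 1/12)
j=8 picked index 8: u0 ∈ [-1/36, 1/9)
intersection: [1/36, 1/18)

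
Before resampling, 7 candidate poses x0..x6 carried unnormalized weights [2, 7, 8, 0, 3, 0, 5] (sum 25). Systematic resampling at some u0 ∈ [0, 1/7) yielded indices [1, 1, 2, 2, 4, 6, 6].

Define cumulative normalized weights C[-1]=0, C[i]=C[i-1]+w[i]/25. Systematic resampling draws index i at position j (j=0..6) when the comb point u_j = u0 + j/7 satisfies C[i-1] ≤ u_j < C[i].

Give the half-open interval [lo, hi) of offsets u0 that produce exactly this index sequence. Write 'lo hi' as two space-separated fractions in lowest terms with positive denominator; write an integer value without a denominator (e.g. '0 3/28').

C = [2/25, 9/25, 17/25, 17/25, 4/5, 4/5, 1]
j=0 picked index 1: u0 ∈ [2/25, 9/25)
j=1 picked index 1: u0 ∈ [-11/175, 38/175)
j=2 picked index 2: u0 ∈ [13/175, 69/175)
j=3 picked index 2: u0 ∈ [-12/175, 44/175)
j=4 picked index 4: u0 ∈ [19/175, 8/35)
j=5 picked index 6: u0 ∈ [3/35, 2/7)
j=6 picked index 6: u0 ∈ [-2/35, 1/7)
intersection: [19/175, 1/7)

19/175 1/7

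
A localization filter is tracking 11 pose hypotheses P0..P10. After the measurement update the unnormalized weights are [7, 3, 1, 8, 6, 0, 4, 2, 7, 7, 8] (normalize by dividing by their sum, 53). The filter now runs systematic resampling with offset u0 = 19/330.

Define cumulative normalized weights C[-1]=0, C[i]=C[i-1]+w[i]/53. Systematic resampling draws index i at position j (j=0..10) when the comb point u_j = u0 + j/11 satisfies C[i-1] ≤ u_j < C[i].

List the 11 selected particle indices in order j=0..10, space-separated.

C = [7/53, 10/53, 11/53, 19/53, 25/53, 25/53, 29/53, 31/53, 38/53, 45/53, 1]
j=0: u_0=19/330 ∈ [0, 7/53) → index 0
j=1: u_1=49/330 ∈ [7/53, 10/53) → index 1
j=2: u_2=79/330 ∈ [11/53, 19/53) → index 3
j=3: u_3=109/330 ∈ [11/53, 19/53) → index 3
j=4: u_4=139/330 ∈ [19/53, 25/53) → index 4
j=5: u_5=169/330 ∈ [25/53, 29/53) → index 6
j=6: u_6=199/330 ∈ [31/53, 38/53) → index 8
j=7: u_7=229/330 ∈ [31/53, 38/53) → index 8
j=8: u_8=259/330 ∈ [38/53, 45/53) → index 9
j=9: u_9=289/330 ∈ [45/53, 1) → index 10
j=10: u_10=29/30 ∈ [45/53, 1) → index 10

0 1 3 3 4 6 8 8 9 10 10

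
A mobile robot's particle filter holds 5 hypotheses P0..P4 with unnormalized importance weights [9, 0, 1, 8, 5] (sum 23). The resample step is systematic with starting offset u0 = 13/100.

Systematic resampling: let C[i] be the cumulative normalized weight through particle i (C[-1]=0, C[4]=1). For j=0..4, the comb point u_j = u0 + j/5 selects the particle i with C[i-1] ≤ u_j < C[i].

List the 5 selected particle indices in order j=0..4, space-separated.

C = [9/23, 9/23, 10/23, 18/23, 1]
j=0: u_0=13/100 ∈ [0, 9/23) → index 0
j=1: u_1=33/100 ∈ [0, 9/23) → index 0
j=2: u_2=53/100 ∈ [10/23, 18/23) → index 3
j=3: u_3=73/100 ∈ [10/23, 18/23) → index 3
j=4: u_4=93/100 ∈ [18/23, 1) → index 4

0 0 3 3 4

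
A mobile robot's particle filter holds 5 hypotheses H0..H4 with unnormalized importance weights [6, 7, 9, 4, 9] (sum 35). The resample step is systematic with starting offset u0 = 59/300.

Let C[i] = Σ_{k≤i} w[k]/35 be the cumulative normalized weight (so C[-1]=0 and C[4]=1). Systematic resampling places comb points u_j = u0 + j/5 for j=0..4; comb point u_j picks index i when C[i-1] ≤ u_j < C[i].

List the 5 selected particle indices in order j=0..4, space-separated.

1 2 2 4 4

C = [6/35, 13/35, 22/35, 26/35, 1]
j=0: u_0=59/300 ∈ [6/35, 13/35) → index 1
j=1: u_1=119/300 ∈ [13/35, 22/35) → index 2
j=2: u_2=179/300 ∈ [13/35, 22/35) → index 2
j=3: u_3=239/300 ∈ [26/35, 1) → index 4
j=4: u_4=299/300 ∈ [26/35, 1) → index 4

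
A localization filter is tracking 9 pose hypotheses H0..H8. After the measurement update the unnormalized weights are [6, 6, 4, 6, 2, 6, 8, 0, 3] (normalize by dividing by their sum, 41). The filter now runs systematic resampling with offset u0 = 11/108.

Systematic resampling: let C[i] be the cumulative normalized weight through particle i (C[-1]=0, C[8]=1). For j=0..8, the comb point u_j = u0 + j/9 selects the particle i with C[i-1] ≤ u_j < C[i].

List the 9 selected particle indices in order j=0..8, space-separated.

C = [6/41, 12/41, 16/41, 22/41, 24/41, 30/41, 38/41, 38/41, 1]
j=0: u_0=11/108 ∈ [0, 6/41) → index 0
j=1: u_1=23/108 ∈ [6/41, 12/41) → index 1
j=2: u_2=35/108 ∈ [12/41, 16/41) → index 2
j=3: u_3=47/108 ∈ [16/41, 22/41) → index 3
j=4: u_4=59/108 ∈ [22/41, 24/41) → index 4
j=5: u_5=71/108 ∈ [24/41, 30/41) → index 5
j=6: u_6=83/108 ∈ [30/41, 38/41) → index 6
j=7: u_7=95/108 ∈ [30/41, 38/41) → index 6
j=8: u_8=107/108 ∈ [38/41, 1) → index 8

0 1 2 3 4 5 6 6 8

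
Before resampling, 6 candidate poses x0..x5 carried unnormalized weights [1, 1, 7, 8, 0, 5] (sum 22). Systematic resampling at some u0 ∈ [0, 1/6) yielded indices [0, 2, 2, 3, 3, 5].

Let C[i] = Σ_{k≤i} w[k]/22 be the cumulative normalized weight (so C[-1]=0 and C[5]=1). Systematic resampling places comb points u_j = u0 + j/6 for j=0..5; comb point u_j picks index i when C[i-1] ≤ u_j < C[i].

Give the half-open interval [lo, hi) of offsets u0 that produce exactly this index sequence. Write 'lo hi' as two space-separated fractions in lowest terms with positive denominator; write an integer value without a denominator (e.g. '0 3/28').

C = [1/22, 1/11, 9/22, 17/22, 17/22, 1]
j=0 picked index 0: u0 ∈ [0, 1/22)
j=1 picked index 2: u0 ∈ [-5/66, 8/33)
j=2 picked index 2: u0 ∈ [-8/33, 5/66)
j=3 picked index 3: u0 ∈ [-1/11, 3/11)
j=4 picked index 3: u0 ∈ [-17/66, 7/66)
j=5 picked index 5: u0 ∈ [-2/33, 1/6)
intersection: [0, 1/22)

0 1/22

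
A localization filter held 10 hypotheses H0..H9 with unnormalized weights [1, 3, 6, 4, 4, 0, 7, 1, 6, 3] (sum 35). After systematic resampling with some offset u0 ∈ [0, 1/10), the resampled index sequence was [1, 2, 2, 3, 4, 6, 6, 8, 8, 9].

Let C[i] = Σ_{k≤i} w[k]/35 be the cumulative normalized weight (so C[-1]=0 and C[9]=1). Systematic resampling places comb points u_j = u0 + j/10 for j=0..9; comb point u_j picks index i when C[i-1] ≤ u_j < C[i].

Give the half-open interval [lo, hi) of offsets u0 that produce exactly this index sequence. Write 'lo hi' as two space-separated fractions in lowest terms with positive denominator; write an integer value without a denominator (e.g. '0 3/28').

C = [1/35, 4/35, 2/7, 2/5, 18/35, 18/35, 5/7, 26/35, 32/35, 1]
j=0 picked index 1: u0 ∈ [1/35, 4/35)
j=1 picked index 2: u0 ∈ [1/70, 13/70)
j=2 picked index 2: u0 ∈ [-3/35, 3/35)
j=3 picked index 3: u0 ∈ [-1/70, 1/10)
j=4 picked index 4: u0 ∈ [0, 4/35)
j=5 picked index 6: u0 ∈ [1/70, 3/14)
j=6 picked index 6: u0 ∈ [-3/35, 4/35)
j=7 picked index 8: u0 ∈ [3/70, 3/14)
j=8 picked index 8: u0 ∈ [-2/35, 4/35)
j=9 picked index 9: u0 ∈ [1/70, 1/10)
intersection: [3/70, 3/35)

3/70 3/35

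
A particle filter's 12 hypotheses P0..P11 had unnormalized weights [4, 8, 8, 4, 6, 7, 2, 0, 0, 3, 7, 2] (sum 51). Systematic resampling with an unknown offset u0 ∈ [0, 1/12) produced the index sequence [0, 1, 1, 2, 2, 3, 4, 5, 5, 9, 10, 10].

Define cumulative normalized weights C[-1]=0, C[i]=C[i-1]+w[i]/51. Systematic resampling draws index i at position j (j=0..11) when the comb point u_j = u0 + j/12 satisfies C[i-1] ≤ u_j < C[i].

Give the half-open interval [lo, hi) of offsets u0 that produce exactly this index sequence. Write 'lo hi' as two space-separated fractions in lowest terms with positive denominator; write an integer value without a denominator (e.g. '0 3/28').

C = [4/51, 4/17, 20/51, 8/17, 10/17, 37/51, 13/17, 13/17, 13/17, 14/17, 49/51, 1]
j=0 picked index 0: u0 ∈ [0, 4/51)
j=1 picked index 1: u0 ∈ [-1/204, 31/204)
j=2 picked index 1: u0 ∈ [-3/34, 7/102)
j=3 picked index 2: u0 ∈ [-1/68, 29/204)
j=4 picked index 2: u0 ∈ [-5/51, 1/17)
j=5 picked index 3: u0 ∈ [-5/204, 11/204)
j=6 picked index 4: u0 ∈ [-1/34, 3/34)
j=7 picked index 5: u0 ∈ [1/204, 29/204)
j=8 picked index 5: u0 ∈ [-4/51, 1/17)
j=9 picked index 9: u0 ∈ [1/68, 5/68)
j=10 picked index 10: u0 ∈ [-1/102, 13/102)
j=11 picked index 10: u0 ∈ [-19/204, 3/68)
intersection: [1/68, 3/68)

1/68 3/68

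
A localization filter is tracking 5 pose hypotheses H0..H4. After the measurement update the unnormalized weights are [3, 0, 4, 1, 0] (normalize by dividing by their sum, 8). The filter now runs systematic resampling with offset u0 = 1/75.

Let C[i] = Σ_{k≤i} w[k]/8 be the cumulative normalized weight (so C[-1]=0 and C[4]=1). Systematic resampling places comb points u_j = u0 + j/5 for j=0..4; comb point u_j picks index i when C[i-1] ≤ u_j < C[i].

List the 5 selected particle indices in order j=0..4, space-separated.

0 0 2 2 2

C = [3/8, 3/8, 7/8, 1, 1]
j=0: u_0=1/75 ∈ [0, 3/8) → index 0
j=1: u_1=16/75 ∈ [0, 3/8) → index 0
j=2: u_2=31/75 ∈ [3/8, 7/8) → index 2
j=3: u_3=46/75 ∈ [3/8, 7/8) → index 2
j=4: u_4=61/75 ∈ [3/8, 7/8) → index 2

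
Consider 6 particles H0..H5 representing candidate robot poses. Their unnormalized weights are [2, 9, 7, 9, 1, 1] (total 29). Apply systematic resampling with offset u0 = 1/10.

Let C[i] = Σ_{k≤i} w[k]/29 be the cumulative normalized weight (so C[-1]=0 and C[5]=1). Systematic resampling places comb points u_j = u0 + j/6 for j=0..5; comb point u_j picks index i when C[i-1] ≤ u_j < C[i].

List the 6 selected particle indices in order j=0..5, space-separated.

1 1 2 2 3 4

C = [2/29, 11/29, 18/29, 27/29, 28/29, 1]
j=0: u_0=1/10 ∈ [2/29, 11/29) → index 1
j=1: u_1=4/15 ∈ [2/29, 11/29) → index 1
j=2: u_2=13/30 ∈ [11/29, 18/29) → index 2
j=3: u_3=3/5 ∈ [11/29, 18/29) → index 2
j=4: u_4=23/30 ∈ [18/29, 27/29) → index 3
j=5: u_5=14/15 ∈ [27/29, 28/29) → index 4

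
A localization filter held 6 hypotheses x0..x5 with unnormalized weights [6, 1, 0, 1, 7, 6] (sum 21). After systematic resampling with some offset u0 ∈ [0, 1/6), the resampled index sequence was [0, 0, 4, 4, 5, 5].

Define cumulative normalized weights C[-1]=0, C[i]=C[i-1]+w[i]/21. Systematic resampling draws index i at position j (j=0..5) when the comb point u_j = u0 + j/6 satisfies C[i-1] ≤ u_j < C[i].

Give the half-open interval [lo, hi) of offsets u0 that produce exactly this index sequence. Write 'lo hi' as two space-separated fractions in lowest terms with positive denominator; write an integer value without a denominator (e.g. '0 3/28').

C = [2/7, 1/3, 1/3, 8/21, 5/7, 1]
j=0 picked index 0: u0 ∈ [0, 2/7)
j=1 picked index 0: u0 ∈ [-1/6, 5/42)
j=2 picked index 4: u0 ∈ [1/21, 8/21)
j=3 picked index 4: u0 ∈ [-5/42, 3/14)
j=4 picked index 5: u0 ∈ [1/21, 1/3)
j=5 picked index 5: u0 ∈ [-5/42, 1/6)
intersection: [1/21, 5/42)

1/21 5/42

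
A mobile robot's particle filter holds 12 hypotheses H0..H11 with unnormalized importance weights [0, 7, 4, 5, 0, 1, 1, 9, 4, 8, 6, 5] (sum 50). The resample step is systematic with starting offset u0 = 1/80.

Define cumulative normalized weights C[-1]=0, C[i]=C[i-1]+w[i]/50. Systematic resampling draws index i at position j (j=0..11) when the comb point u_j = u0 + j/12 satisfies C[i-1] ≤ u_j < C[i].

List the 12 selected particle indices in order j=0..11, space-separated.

1 1 2 3 6 7 7 8 9 9 10 11

C = [0, 7/50, 11/50, 8/25, 8/25, 17/50, 9/25, 27/50, 31/50, 39/50, 9/10, 1]
j=0: u_0=1/80 ∈ [0, 7/50) → index 1
j=1: u_1=23/240 ∈ [0, 7/50) → index 1
j=2: u_2=43/240 ∈ [7/50, 11/50) → index 2
j=3: u_3=21/80 ∈ [11/50, 8/25) → index 3
j=4: u_4=83/240 ∈ [17/50, 9/25) → index 6
j=5: u_5=103/240 ∈ [9/25, 27/50) → index 7
j=6: u_6=41/80 ∈ [9/25, 27/50) → index 7
j=7: u_7=143/240 ∈ [27/50, 31/50) → index 8
j=8: u_8=163/240 ∈ [31/50, 39/50) → index 9
j=9: u_9=61/80 ∈ [31/50, 39/50) → index 9
j=10: u_10=203/240 ∈ [39/50, 9/10) → index 10
j=11: u_11=223/240 ∈ [9/10, 1) → index 11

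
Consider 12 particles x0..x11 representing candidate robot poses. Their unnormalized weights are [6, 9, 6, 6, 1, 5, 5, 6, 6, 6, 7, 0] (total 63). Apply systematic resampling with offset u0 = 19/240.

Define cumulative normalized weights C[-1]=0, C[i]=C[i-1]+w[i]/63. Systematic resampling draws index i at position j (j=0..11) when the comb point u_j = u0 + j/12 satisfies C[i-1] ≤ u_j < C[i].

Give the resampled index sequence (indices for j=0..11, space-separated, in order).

C = [2/21, 5/21, 1/3, 3/7, 4/9, 11/21, 38/63, 44/63, 50/63, 8/9, 1, 1]
j=0: u_0=19/240 ∈ [0, 2/21) → index 0
j=1: u_1=13/80 ∈ [2/21, 5/21) → index 1
j=2: u_2=59/240 ∈ [5/21, 1/3) → index 2
j=3: u_3=79/240 ∈ [5/21, 1/3) → index 2
j=4: u_4=33/80 ∈ [1/3, 3/7) → index 3
j=5: u_5=119/240 ∈ [4/9, 11/21) → index 5
j=6: u_6=139/240 ∈ [11/21, 38/63) → index 6
j=7: u_7=53/80 ∈ [38/63, 44/63) → index 7
j=8: u_8=179/240 ∈ [44/63, 50/63) → index 8
j=9: u_9=199/240 ∈ [50/63, 8/9) → index 9
j=10: u_10=73/80 ∈ [8/9, 1) → index 10
j=11: u_11=239/240 ∈ [8/9, 1) → index 10

0 1 2 2 3 5 6 7 8 9 10 10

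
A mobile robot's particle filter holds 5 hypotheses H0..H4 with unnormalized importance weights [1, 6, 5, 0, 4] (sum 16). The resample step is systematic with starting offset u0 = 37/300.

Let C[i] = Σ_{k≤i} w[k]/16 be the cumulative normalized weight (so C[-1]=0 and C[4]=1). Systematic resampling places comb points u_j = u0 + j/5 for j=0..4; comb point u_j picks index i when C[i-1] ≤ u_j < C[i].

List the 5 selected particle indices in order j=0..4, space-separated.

C = [1/16, 7/16, 3/4, 3/4, 1]
j=0: u_0=37/300 ∈ [1/16, 7/16) → index 1
j=1: u_1=97/300 ∈ [1/16, 7/16) → index 1
j=2: u_2=157/300 ∈ [7/16, 3/4) → index 2
j=3: u_3=217/300 ∈ [7/16, 3/4) → index 2
j=4: u_4=277/300 ∈ [3/4, 1) → index 4

1 1 2 2 4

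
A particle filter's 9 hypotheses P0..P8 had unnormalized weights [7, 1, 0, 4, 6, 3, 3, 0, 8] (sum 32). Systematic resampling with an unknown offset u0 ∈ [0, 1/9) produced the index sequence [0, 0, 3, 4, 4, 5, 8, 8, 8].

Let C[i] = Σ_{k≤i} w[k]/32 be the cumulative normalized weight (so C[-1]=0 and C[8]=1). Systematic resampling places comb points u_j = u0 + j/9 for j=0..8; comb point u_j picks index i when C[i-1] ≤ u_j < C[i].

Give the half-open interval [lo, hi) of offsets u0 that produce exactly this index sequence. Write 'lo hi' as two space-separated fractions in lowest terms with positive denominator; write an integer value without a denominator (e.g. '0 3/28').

1/12 29/288

C = [7/32, 1/4, 1/4, 3/8, 9/16, 21/32, 3/4, 3/4, 1]
j=0 picked index 0: u0 ∈ [0, 7/32)
j=1 picked index 0: u0 ∈ [-1/9, 31/288)
j=2 picked index 3: u0 ∈ [1/36, 11/72)
j=3 picked index 4: u0 ∈ [1/24, 11/48)
j=4 picked index 4: u0 ∈ [-5/72, 17/144)
j=5 picked index 5: u0 ∈ [1/144, 29/288)
j=6 picked index 8: u0 ∈ [1/12, 1/3)
j=7 picked index 8: u0 ∈ [-1/36, 2/9)
j=8 picked index 8: u0 ∈ [-5/36, 1/9)
intersection: [1/12, 29/288)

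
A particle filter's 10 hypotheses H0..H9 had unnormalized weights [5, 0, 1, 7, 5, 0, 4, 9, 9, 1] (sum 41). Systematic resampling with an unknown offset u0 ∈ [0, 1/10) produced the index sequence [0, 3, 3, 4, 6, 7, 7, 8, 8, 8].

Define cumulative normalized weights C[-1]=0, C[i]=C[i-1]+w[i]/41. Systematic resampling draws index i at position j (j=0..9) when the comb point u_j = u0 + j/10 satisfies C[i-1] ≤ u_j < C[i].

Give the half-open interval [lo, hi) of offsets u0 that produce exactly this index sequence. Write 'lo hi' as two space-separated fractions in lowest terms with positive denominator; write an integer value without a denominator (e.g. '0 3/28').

23/410 31/410

C = [5/41, 5/41, 6/41, 13/41, 18/41, 18/41, 22/41, 31/41, 40/41, 1]
j=0 picked index 0: u0 ∈ [0, 5/41)
j=1 picked index 3: u0 ∈ [19/410, 89/410)
j=2 picked index 3: u0 ∈ [-11/205, 24/205)
j=3 picked index 4: u0 ∈ [7/410, 57/410)
j=4 picked index 6: u0 ∈ [8/205, 28/205)
j=5 picked index 7: u0 ∈ [3/82, 21/82)
j=6 picked index 7: u0 ∈ [-13/205, 32/205)
j=7 picked index 8: u0 ∈ [23/410, 113/410)
j=8 picked index 8: u0 ∈ [-9/205, 36/205)
j=9 picked index 8: u0 ∈ [-59/410, 31/410)
intersection: [23/410, 31/410)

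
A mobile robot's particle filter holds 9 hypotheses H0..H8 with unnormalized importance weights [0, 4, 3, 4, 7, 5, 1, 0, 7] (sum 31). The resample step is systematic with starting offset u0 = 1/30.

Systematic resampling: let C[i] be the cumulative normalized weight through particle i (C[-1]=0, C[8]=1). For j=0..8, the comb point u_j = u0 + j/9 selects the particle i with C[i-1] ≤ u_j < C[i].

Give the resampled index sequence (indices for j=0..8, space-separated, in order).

C = [0, 4/31, 7/31, 11/31, 18/31, 23/31, 24/31, 24/31, 1]
j=0: u_0=1/30 ∈ [0, 4/31) → index 1
j=1: u_1=13/90 ∈ [4/31, 7/31) → index 2
j=2: u_2=23/90 ∈ [7/31, 11/31) → index 3
j=3: u_3=11/30 ∈ [11/31, 18/31) → index 4
j=4: u_4=43/90 ∈ [11/31, 18/31) → index 4
j=5: u_5=53/90 ∈ [18/31, 23/31) → index 5
j=6: u_6=7/10 ∈ [18/31, 23/31) → index 5
j=7: u_7=73/90 ∈ [24/31, 1) → index 8
j=8: u_8=83/90 ∈ [24/31, 1) → index 8

1 2 3 4 4 5 5 8 8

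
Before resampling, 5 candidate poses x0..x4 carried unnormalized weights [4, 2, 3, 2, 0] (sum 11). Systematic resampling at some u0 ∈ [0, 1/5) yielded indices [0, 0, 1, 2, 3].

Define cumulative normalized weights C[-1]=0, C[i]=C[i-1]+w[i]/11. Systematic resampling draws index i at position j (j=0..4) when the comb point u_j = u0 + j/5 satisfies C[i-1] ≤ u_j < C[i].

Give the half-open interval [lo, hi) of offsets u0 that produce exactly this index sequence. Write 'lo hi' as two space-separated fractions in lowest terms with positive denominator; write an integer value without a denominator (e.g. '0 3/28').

1/55 8/55

C = [4/11, 6/11, 9/11, 1, 1]
j=0 picked index 0: u0 ∈ [0, 4/11)
j=1 picked index 0: u0 ∈ [-1/5, 9/55)
j=2 picked index 1: u0 ∈ [-2/55, 8/55)
j=3 picked index 2: u0 ∈ [-3/55, 12/55)
j=4 picked index 3: u0 ∈ [1/55, 1/5)
intersection: [1/55, 8/55)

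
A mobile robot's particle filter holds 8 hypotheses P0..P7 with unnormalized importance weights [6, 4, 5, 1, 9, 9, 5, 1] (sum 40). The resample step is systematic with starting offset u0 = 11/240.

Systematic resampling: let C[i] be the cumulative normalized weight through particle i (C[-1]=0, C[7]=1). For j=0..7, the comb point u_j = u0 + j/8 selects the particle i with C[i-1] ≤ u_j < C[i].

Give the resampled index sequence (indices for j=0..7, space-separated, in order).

C = [3/20, 1/4, 3/8, 2/5, 5/8, 17/20, 39/40, 1]
j=0: u_0=11/240 ∈ [0, 3/20) → index 0
j=1: u_1=41/240 ∈ [3/20, 1/4) → index 1
j=2: u_2=71/240 ∈ [1/4, 3/8) → index 2
j=3: u_3=101/240 ∈ [2/5, 5/8) → index 4
j=4: u_4=131/240 ∈ [2/5, 5/8) → index 4
j=5: u_5=161/240 ∈ [5/8, 17/20) → index 5
j=6: u_6=191/240 ∈ [5/8, 17/20) → index 5
j=7: u_7=221/240 ∈ [17/20, 39/40) → index 6

0 1 2 4 4 5 5 6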